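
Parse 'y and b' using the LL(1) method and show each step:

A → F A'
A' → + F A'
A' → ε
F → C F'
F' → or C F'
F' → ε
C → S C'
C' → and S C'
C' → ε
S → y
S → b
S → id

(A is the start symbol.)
Stack is shown with the top on the left.

Stack             Input      Action
-----------------------------------
A $               y and b $  output A → F A'
F A' $            y and b $  output F → C F'
C F' A' $         y and b $  output C → S C'
S C' F' A' $      y and b $  output S → y
y C' F' A' $      y and b $  match 'y'
C' F' A' $        and b $    output C' → and S C'
and S C' F' A' $  and b $    match 'and'
S C' F' A' $      b $        output S → b
b C' F' A' $      b $        match 'b'
C' F' A' $        $          output C' → ε
F' A' $           $          output F' → ε
A' $              $          output A' → ε
$                 $          accept

The string is accepted.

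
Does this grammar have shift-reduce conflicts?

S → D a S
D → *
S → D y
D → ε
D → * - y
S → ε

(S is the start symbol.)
A shift-reduce conflict occurs when an LR(0) state has both:
  - a complete (reduce) item [A → α .] (dot at the end), and
  - a shift item [B → β . c γ] (dot before a terminal).

Augment with S' → S and build the canonical LR(0) collection (I0 = CLOSURE({[S' → . S]}), then GOTO on every symbol after a dot until no new states appear). It has 9 states:
  I0: { [D → . * - y], [D → . *], [D → .], [S → . D a S], [S → . D y], [S → .], [S' → . S] }  — shift, 2 reduces
  I1: { [D → * . - y], [D → * .] }  — shift, reduce
  I2: { [S → D . a S], [S → D . y] }  — shift
  I3: { [S' → S .] }  — accept
  I4: { [D → . * - y], [D → . *], [D → .], [S → . D a S], [S → . D y], [S → .], [S → D a . S] }  — shift, 2 reduces
  I5: { [S → D y .] }  — reduce
  I6: { [S → D a S .] }  — reduce
  I7: { [D → * - . y] }  — shift
  I8: { [D → * - y .] }  — reduce

I0 contains reduce items [D → .], [S → .] and shift items [D → . *], [D → . * - y] — shift-reduce conflict.
I1 contains reduce item [D → * .] and shift item [D → * . - y] — shift-reduce conflict.
I4 contains reduce items [D → .], [S → .] and shift items [D → . *], [D → . * - y] — shift-reduce conflict.

Answer: Yes — I0: [D → .] vs [D → . *]; I1: [D → * .] vs [D → * . - y]; I4: [D → .] vs [D → . *]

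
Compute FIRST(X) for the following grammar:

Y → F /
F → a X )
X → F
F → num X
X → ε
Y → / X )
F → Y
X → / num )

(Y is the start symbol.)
{ '/', 'a', 'num', ε }

To compute FIRST(X), examine every production with X on the left-hand side, reading each right-hand side left to right until a non-nullable symbol is reached.

FIRST sets of the other non-terminals involved (by the same procedure, iterated to a fixed point):
  FIRST(F) = { '/', 'a', 'num' }

From X → F:
  - F is a non-terminal: add FIRST(F) \ {ε} = { '/', 'a', 'num' }
    F is not nullable, so stop
From X → ε:
  - ε-production, so ε ∈ FIRST(X)
From X → / num ):
  - '/' is a terminal: add '/' and stop

Collecting: FIRST(X) = { '/', 'a', 'num', ε }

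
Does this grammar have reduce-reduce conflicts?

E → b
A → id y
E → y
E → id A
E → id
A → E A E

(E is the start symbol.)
A reduce-reduce conflict occurs when an LR(0) state has two complete items [A → α .] and [B → β .] — both call for a reduction, and with no lookahead the parser cannot choose between them.

Augment with E' → E and build the canonical LR(0) collection (I0 = CLOSURE({[E' → . E]}), then GOTO on every symbol after a dot until no new states appear). It has 11 states:
  I0: { [E → . b], [E → . id A], [E → . id], [E → . y], [E' → . E] }  — shift
  I1: { [E' → E .] }  — accept
  I2: { [E → b .] }  — reduce
  I3: { [A → . E A E], [A → . id y], [E → . b], [E → . id A], [E → . id], [E → . y], [E → id . A], [E → id .] }  — shift, reduce
  I4: { [E → y .] }  — reduce
  I5: { [E → id A .] }  — reduce
  I6: { [A → . E A E], [A → . id y], [A → E . A E], [E → . b], [E → . id A], [E → . id], [E → . y] }  — shift
  I7: { [A → . E A E], [A → . id y], [A → id . y], [E → . b], [E → . id A], [E → . id], [E → . y], [E → id . A], [E → id .] }  — shift, reduce
  I8: { [A → id y .], [E → y .] }  — 2 reduces
  I9: { [A → E A . E], [E → . b], [E → . id A], [E → . id], [E → . y] }  — shift
  I10: { [A → E A E .] }  — reduce

I8 contains complete items [A → id y .], [E → y .] — reduce-reduce conflict.

Answer: Yes — I8: [A → id y .] vs [E → y .]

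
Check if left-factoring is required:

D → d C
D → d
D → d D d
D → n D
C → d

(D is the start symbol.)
Yes, D has productions with common prefix 'd'

Left-factoring is needed when two productions for the same non-terminal
share a common prefix on the right-hand side.

Productions for D:
  D → d C
  D → d
  D → d D d
  D → n D

Found common prefix 'd' in productions for D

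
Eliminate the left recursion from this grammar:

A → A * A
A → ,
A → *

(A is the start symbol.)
A → , A'
A → * A'
A' → * A A'
A' → ε

A is directly left-recursive. The standard transformation for
  A → A α₁ | ... | A α_m | β₁ | ... | β_n
is
  A  → β₁ A' | ... | β_n A'
  A' → α₁ A' | ... | α_m A' | ε

A → , becomes A → , A'
A → * becomes A → * A'
A → A * A becomes A' → * A A'
Add A' → ε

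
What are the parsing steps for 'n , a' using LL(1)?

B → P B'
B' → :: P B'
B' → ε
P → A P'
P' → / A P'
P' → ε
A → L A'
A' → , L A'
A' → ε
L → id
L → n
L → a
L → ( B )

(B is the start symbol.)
Stack is shown with the top on the left.

Stack           Input    Action
-------------------------------
B $             n , a $  output B → P B'
P B' $          n , a $  output P → A P'
A P' B' $       n , a $  output A → L A'
L A' P' B' $    n , a $  output L → n
n A' P' B' $    n , a $  match 'n'
A' P' B' $      , a $    output A' → , L A'
, L A' P' B' $  , a $    match ','
L A' P' B' $    a $      output L → a
a A' P' B' $    a $      match 'a'
A' P' B' $      $        output A' → ε
P' B' $         $        output P' → ε
B' $            $        output B' → ε
$               $        accept

The string is accepted.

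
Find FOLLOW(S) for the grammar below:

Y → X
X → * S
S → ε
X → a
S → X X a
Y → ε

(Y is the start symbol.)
{ $, '*', 'a' }

To compute FOLLOW(S), find every occurrence of S on a right-hand side N → α S β: add FIRST(β) \ {ε}, and if β is empty or nullable also add FOLLOW(N). Iterate to a fixed point.

In X → * S: S is at the end, add FOLLOW(X)

The FOLLOW sets referred to above (computed the same way, to a fixed point):
  FOLLOW(X) = { $, '*', 'a' }

Taking the union: FOLLOW(S) = { $, '*', 'a' }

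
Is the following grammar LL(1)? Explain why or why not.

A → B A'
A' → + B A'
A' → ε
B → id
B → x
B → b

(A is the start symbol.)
Yes, the grammar is LL(1).

A grammar is LL(1) if for each non-terminal N with multiple productions, the predict sets of those productions are pairwise disjoint, where PREDICT(N → α) = (FIRST(α) \ {ε}) ∪ (FOLLOW(N) if α ⇒* ε).

Relevant sets:
  FOLLOW(A') = { $ }

For A':
  PREDICT(A' → '+' B A') = { '+' }
  PREDICT(A' → ε) = { $ }
For B:
  PREDICT(B → id) = { 'id' }
  PREDICT(B → x) = { 'x' }
  PREDICT(B → b) = { 'b' }
A has a single production, so nothing to check there.

All predict sets are disjoint. The grammar IS LL(1).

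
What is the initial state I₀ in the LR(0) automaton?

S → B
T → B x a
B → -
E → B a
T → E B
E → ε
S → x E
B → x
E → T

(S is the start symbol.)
First, augment the grammar with S' → S
I₀ = CLOSURE({ [S' → . S] }):
  [S' → . S] has the dot before S: add [S → . B], [S → . x E]
  [S → . B] has the dot before B: add [B → . -], [B → . x]
No further items can be added.

I₀ = { [B → . -], [B → . x], [S → . B], [S → . x E], [S' → . S] }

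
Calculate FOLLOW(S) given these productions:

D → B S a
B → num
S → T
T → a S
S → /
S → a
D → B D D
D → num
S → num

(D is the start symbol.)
{ 'a' }

To compute FOLLOW(S), find every occurrence of S on a right-hand side N → α S β: add FIRST(β) \ {ε}, and if β is empty or nullable also add FOLLOW(N). Iterate to a fixed point.

In D → B S a: S is followed by a, add FIRST(a) \ {ε} = { 'a' }
In T → a S: S is at the end, add FOLLOW(T)

The FOLLOW sets referred to above (computed the same way, to a fixed point):
  FOLLOW(T) = { 'a' }

Taking the union: FOLLOW(S) = { 'a' }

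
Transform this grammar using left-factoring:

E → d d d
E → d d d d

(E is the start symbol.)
Left-factoring transforms A → αβ₁ | αβ₂ into A → αA' and A' → β₁ | β₂
(α is the longest common prefix among the alternatives). Repeat until
no nonterminal has two alternatives with a common prefix.

Round 1: E has alternatives sharing prefix 'd d d'. Introduce E': E → d d d E'
  Add: E' → ε
  Add: E' → d

No remaining common prefixes — done.

Resulting grammar:
E → d d d E'
E' → ε
E' → d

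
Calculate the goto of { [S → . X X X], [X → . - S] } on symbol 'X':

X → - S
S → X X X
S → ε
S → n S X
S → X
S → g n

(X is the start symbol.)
GOTO(I, 'X') = CLOSURE({ [A → αX.β] : [A → α.Xβ] ∈ I, X = 'X' })

Items with dot before 'X', with the dot advanced:
  [S → . X X X] → [S → X . X X]
Closure of the advanced items:
  [S → X . X X] has the dot before X: add [X → . - S]

GOTO = { [S → X . X X], [X → . - S] }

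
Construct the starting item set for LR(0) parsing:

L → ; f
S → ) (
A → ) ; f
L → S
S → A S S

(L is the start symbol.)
{ [A → . ) ; f], [L → . ; f], [L → . S], [L' → . L], [S → . ) (], [S → . A S S] }

First, augment the grammar with L' → L
I₀ = CLOSURE({ [L' → . L] }):
  [L' → . L] has the dot before L: add [L → . ; f], [L → . S]
  [L → . S] has the dot before S: add [S → . ) (], [S → . A S S]
  [S → . A S S] has the dot before A: add [A → . ) ; f]
No further items can be added.

I₀ = { [A → . ) ; f], [L → . ; f], [L → . S], [L' → . L], [S → . ) (], [S → . A S S] }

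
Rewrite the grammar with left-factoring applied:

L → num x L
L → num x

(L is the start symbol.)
Left-factoring transforms A → αβ₁ | αβ₂ into A → αA' and A' → β₁ | β₂
(α is the longest common prefix among the alternatives). Repeat until
no nonterminal has two alternatives with a common prefix.

Round 1: L has alternatives sharing prefix 'num x'. Introduce L': L → num x L'
  Add: L' → L
  Add: L' → ε

No remaining common prefixes — done.

Resulting grammar:
L → num x L'
L' → L
L' → ε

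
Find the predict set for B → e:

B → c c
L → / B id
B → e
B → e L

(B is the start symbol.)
{ 'e' }

PREDICT(B → e) = (FIRST(RHS) \ {ε}) ∪ (FOLLOW(B) if ε ∈ FIRST(RHS), i.e. RHS ⇒* ε)
FIRST(e) = { 'e' }
ε ∉ FIRST(e), so FOLLOW(B) is not added.
PREDICT(B → e) = { 'e' }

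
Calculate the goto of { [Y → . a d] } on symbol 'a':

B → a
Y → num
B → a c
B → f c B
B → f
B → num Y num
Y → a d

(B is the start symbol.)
{ [Y → a . d] }

GOTO(I, 'a') = CLOSURE({ [A → αX.β] : [A → α.Xβ] ∈ I, X = 'a' })

Items with dot before 'a', with the dot advanced:
  [Y → . a d] → [Y → a . d]
Closure adds nothing (no advanced item has the dot before a non-terminal).

GOTO = { [Y → a . d] }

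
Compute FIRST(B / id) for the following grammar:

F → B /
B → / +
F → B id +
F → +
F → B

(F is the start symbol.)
{ '/' }

FIRST sets of the non-terminals involved (from the grammar, by fixed-point iteration):
  FIRST(B) = { '/' }

To compute FIRST(B / id), process the symbols left to right:
Symbol B is a non-terminal. Add FIRST(B) \ {ε} = { '/' }
B is not nullable (ε ∉ FIRST(B)), so stop here.
FIRST(B / id) = { '/' }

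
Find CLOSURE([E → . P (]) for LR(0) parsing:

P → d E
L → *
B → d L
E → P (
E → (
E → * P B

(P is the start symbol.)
{ [E → . P (], [P → . d E] }

To compute CLOSURE, for each item [A → α.Bβ] where B is a non-terminal, add [B → .γ] for all productions B → γ; repeat for the newly added items until nothing changes.

Start with: [E → . P (]
  [E → . P (] has the dot before P: add [P → . d E]
No further items can be added.

CLOSURE = { [E → . P (], [P → . d E] }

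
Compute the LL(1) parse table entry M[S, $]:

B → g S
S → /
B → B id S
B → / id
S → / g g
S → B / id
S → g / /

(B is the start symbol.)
Empty (error entry)

To find M[S, $], we find productions for S where $ is in the predict set (PREDICT(N → α) = (FIRST(α) \ {ε}) ∪ (FOLLOW(N) if α ⇒* ε)).

Relevant sets:
  FIRST(B) = { '/', 'g' }

S → /: PREDICT = { '/' }
S → / g g: PREDICT = { '/' }
S → B / id: PREDICT = { '/', 'g' }
S → g / /: PREDICT = { 'g' }

M[S, $] is empty (no production applies)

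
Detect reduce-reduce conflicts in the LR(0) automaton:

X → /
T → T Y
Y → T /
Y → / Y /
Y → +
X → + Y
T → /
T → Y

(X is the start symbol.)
A reduce-reduce conflict occurs when an LR(0) state has two complete items [A → α .] and [B → β .] — both call for a reduction, and with no lookahead the parser cannot choose between them.

Augment with X' → X and build the canonical LR(0) collection (I0 = CLOSURE({[X' → . X]}), then GOTO on every symbol after a dot until no new states appear). It has 12 states:
  I0: { [X → . + Y], [X → . /], [X' → . X] }  — shift
  I1: { [T → . /], [T → . T Y], [T → . Y], [X → + . Y], [Y → . +], [Y → . / Y /], [Y → . T /] }  — shift
  I2: { [X → / .] }  — reduce
  I3: { [X' → X .] }  — accept
  I4: { [Y → + .] }  — reduce
  I5: { [T → . /], [T → . T Y], [T → . Y], [T → / .], [Y → . +], [Y → . / Y /], [Y → . T /], [Y → / . Y /] }  — shift, reduce
  I6: { [T → . /], [T → . T Y], [T → . Y], [T → T . Y], [Y → . +], [Y → . / Y /], [Y → . T /], [Y → T . /] }  — shift
  I7: { [T → Y .], [X → + Y .] }  — 2 reduces
  I8: { [T → . /], [T → . T Y], [T → . Y], [T → / .], [Y → . +], [Y → . / Y /], [Y → . T /], [Y → / . Y /], [Y → T / .] }  — shift, 2 reduces
  I9: { [T → T Y .], [T → Y .] }  — 2 reduces
  I10: { [T → Y .], [Y → / Y . /] }  — shift, reduce
  I11: { [Y → / Y / .] }  — reduce

I7 contains complete items [T → Y .], [X → + Y .] — reduce-reduce conflict.
I8 contains complete items [T → / .], [Y → T / .] — reduce-reduce conflict.
I9 contains complete items [T → T Y .], [T → Y .] — reduce-reduce conflict.

Answer: Yes — I7: [T → Y .] vs [X → + Y .]; I8: [T → / .] vs [Y → T / .]; I9: [T → T Y .] vs [T → Y .]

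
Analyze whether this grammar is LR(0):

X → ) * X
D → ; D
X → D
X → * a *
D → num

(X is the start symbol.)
A grammar is LR(0) if no state in the canonical LR(0) collection has:
  - both a shift item (dot before a terminal) and a complete item (shift-reduce conflict), or
  - two or more complete items (reduce-reduce conflict; the accept item [X' → X .] counts as a complete item here).

Augment with X' → X and build the canonical LR(0) collection (I0 = CLOSURE({[X' → . X]}), then GOTO on every symbol after a dot until no new states appear). It has 12 states:
  I0: { [D → . ; D], [D → . num], [X → . ) * X], [X → . * a *], [X → . D], [X' → . X] }  — shift
  I1: { [X → ) . * X] }  — shift
  I2: { [X → * . a *] }  — shift
  I3: { [D → . ; D], [D → . num], [D → ; . D] }  — shift
  I4: { [X → D .] }  — reduce
  I5: { [X' → X .] }  — accept
  I6: { [D → num .] }  — reduce
  I7: { [D → ; D .] }  — reduce
  I8: { [X → * a . *] }  — shift
  I9: { [X → * a * .] }  — reduce
  I10: { [D → . ; D], [D → . num], [X → ) * . X], [X → . ) * X], [X → . * a *], [X → . D] }  — shift
  I11: { [X → ) * X .] }  — reduce

Every state is either a pure shift/goto state or contains exactly one complete item and nothing to shift — no conflicts. The grammar is LR(0).

Answer: Yes, the grammar is LR(0)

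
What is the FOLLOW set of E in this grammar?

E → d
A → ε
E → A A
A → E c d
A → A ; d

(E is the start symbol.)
E is the start symbol, so $ ∈ FOLLOW(E).
In A → E c d: E is followed by c d, add FIRST(c d) \ {ε} = { 'c' }

Taking the union: FOLLOW(E) = { $, 'c' }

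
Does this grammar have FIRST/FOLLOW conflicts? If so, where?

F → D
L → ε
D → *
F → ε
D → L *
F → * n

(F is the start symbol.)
A FIRST/FOLLOW conflict occurs when a non-terminal N has a nullable alternative N → β (β ⇒* ε) and another alternative N → α with FIRST(α) ∩ FOLLOW(N) ≠ ∅: on such a lookahead the parser cannot decide between expanding α and letting N vanish via β.

Nullable non-terminals: F, L.
FIRST sets used below: FIRST(D) = { '*' }

F: nullable alternative(s) F → ε; FOLLOW(F) = { $ }
  F → D: FIRST \ {ε} = { '*' } — disjoint from FOLLOW(F)
  F → ε: FIRST \ {ε} = { } — this is the only nullable alternative, skip
  F → * n: FIRST \ {ε} = { '*' } — disjoint from FOLLOW(F)
L has a nullable alternative but only one production, so nothing to check.

D has no nullable alternative, so no FIRST/FOLLOW check is needed there.

No FIRST/FOLLOW conflicts found.

Answer: No FIRST/FOLLOW conflicts.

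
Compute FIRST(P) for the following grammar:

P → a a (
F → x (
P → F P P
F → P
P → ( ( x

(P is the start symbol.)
{ '(', 'a', 'x' }

To compute FIRST(P), examine every production with P on the left-hand side, reading each right-hand side left to right until a non-nullable symbol is reached.

FIRST sets of the other non-terminals involved (by the same procedure, iterated to a fixed point):
  FIRST(F) = { '(', 'a', 'x' }

From P → a a (:
  - a is a terminal: add 'a' and stop
From P → F P P:
  - F is a non-terminal: add FIRST(F) \ {ε} = { '(', 'a', 'x' }
    F is not nullable, so stop
From P → ( ( x:
  - '(' is a terminal: add '(' and stop

Collecting: FIRST(P) = { '(', 'a', 'x' }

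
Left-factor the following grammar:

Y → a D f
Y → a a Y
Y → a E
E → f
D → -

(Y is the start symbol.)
Y → a Y'
Y' → D f
Y' → a Y
Y' → E
E → f
D → -

Left-factoring transforms A → αβ₁ | αβ₂ into A → αA' and A' → β₁ | β₂
(α is the longest common prefix among the alternatives). Repeat until
no nonterminal has two alternatives with a common prefix.

Round 1: Y has alternatives sharing prefix 'a'. Introduce Y': Y → a Y'
  Add: Y' → D f
  Add: Y' → a Y
  Add: Y' → E

No remaining common prefixes — done.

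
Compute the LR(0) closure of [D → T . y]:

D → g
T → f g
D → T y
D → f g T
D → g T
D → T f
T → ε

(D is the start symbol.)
To compute CLOSURE, for each item [A → α.Bβ] where B is a non-terminal, add [B → .γ] for all productions B → γ; repeat for the newly added items until nothing changes.

Start with: [D → T . y]
The dot precedes the terminal y, so nothing is added.

CLOSURE = { [D → T . y] }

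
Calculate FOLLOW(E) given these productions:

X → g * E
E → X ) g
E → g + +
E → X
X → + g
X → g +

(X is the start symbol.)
{ $, ')' }

To compute FOLLOW(E), find every occurrence of E on a right-hand side N → α E β: add FIRST(β) \ {ε}, and if β is empty or nullable also add FOLLOW(N). Iterate to a fixed point.

In X → g * E: E is at the end, add FOLLOW(X)

The FOLLOW sets referred to above (computed the same way, to a fixed point):
  FOLLOW(X) = { $, ')' }

Taking the union: FOLLOW(E) = { $, ')' }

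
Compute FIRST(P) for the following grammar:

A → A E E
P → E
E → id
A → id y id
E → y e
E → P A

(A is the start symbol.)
FIRST sets of the other non-terminals involved (by the same procedure, iterated to a fixed point):
  FIRST(E) = { 'id', 'y' }

From P → E:
  - E is a non-terminal: add FIRST(E) \ {ε} = { 'id', 'y' }
    E is not nullable, so stop

Collecting: FIRST(P) = { 'id', 'y' }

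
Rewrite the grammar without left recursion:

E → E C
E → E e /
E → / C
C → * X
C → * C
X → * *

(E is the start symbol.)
E → / C E'
E' → C E'
E' → e / E'
E' → ε
C → * X
C → * C
X → * *

E is directly left-recursive. The standard transformation for
  A → A α₁ | ... | A α_m | β₁ | ... | β_n
is
  A  → β₁ A' | ... | β_n A'
  A' → α₁ A' | ... | α_m A' | ε

E → / C becomes E → / C E'
E → E C becomes E' → C E'
E → E e / becomes E' → e / E'
Add E' → ε

Productions for other non-terminals are unchanged:
  C → * X
  C → * C
  X → * *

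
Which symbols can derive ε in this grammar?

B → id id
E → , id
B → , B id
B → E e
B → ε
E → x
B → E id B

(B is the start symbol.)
{ 'B' }

ε-productions: B → ε
So B is immediately nullable.
No further non-terminal can be added: every production for the remaining non-terminals contains a terminal or a non-nullable non-terminal.
Nullable = { 'B' }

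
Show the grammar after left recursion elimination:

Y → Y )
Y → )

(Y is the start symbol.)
Y → ) Y'
Y' → ) Y'
Y' → ε

Y is directly left-recursive. The standard transformation for
  A → A α₁ | ... | A α_m | β₁ | ... | β_n
is
  A  → β₁ A' | ... | β_n A'
  A' → α₁ A' | ... | α_m A' | ε

Y → ) becomes Y → ) Y'
Y → Y ) becomes Y' → ) Y'
Add Y' → ε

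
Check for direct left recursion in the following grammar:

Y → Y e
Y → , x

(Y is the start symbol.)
Direct left recursion occurs when N → N α for some non-terminal N (the right-hand side begins with the left-hand side itself).

Y → Y e: LEFT RECURSIVE (starts with Y)
Y → , x: starts with ','

The grammar has direct left recursion on: Y.

Answer: Yes, Y is left-recursive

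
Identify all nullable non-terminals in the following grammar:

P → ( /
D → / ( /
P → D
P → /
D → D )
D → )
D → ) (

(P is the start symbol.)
There are no ε-productions, so no non-terminal can derive ε.
No non-terminals are nullable.

Answer: None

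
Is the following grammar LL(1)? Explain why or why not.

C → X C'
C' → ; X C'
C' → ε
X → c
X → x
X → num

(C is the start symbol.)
Yes, the grammar is LL(1).

A grammar is LL(1) if for each non-terminal N with multiple productions, the predict sets of those productions are pairwise disjoint, where PREDICT(N → α) = (FIRST(α) \ {ε}) ∪ (FOLLOW(N) if α ⇒* ε).

Relevant sets:
  FOLLOW(C') = { $ }

For C':
  PREDICT(C' → ';' X C') = { ';' }
  PREDICT(C' → ε) = { $ }
For X:
  PREDICT(X → c) = { 'c' }
  PREDICT(X → x) = { 'x' }
  PREDICT(X → num) = { 'num' }
C has a single production, so nothing to check there.

All predict sets are disjoint. The grammar IS LL(1).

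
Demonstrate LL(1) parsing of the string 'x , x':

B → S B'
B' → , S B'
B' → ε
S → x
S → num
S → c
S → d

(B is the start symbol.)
LL(1) parsing maintains a stack (initially the start symbol over $) and the input. At each step: if the stack top is a terminal, match it against the current input token; if it is a non-terminal N, replace it with the RHS of M[N, lookahead] (the unique production whose predict set contains the lookahead).

Stack is shown with the top on the left.

Stack     Input    Action
-------------------------
B $       x , x $  output B → S B'
S B' $    x , x $  output S → x
x B' $    x , x $  match 'x'
B' $      , x $    output B' → , S B'
, S B' $  , x $    match ','
S B' $    x $      output S → x
x B' $    x $      match 'x'
B' $      $        output B' → ε
$         $        accept

The string is accepted.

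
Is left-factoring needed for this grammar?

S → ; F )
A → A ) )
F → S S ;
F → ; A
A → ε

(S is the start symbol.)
Left-factoring is needed when two productions for the same non-terminal
share a common prefix on the right-hand side.

Productions for A:
  A → A ) )
  A → ε
Productions for F:
  F → S S ;
  F → ; A

No common prefixes found.

Answer: No, left-factoring is not needed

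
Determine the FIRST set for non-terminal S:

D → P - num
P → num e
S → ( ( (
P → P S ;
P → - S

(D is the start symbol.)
{ '(' }

From S → ( ( (:
  - '(' is a terminal: add '(' and stop

Collecting: FIRST(S) = { '(' }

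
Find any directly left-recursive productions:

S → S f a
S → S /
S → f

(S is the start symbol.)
Yes, S is left-recursive

Direct left recursion occurs when N → N α for some non-terminal N (the right-hand side begins with the left-hand side itself).

S → S f a: LEFT RECURSIVE (starts with S)
S → S /: LEFT RECURSIVE (starts with S)
S → f: starts with f

The grammar has direct left recursion on: S.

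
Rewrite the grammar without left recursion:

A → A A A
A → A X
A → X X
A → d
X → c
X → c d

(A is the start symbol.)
A → X X A'
A → d A'
A' → A A A'
A' → X A'
A' → ε
X → c
X → c d

A is directly left-recursive. The standard transformation for
  A → A α₁ | ... | A α_m | β₁ | ... | β_n
is
  A  → β₁ A' | ... | β_n A'
  A' → α₁ A' | ... | α_m A' | ε

A → X X becomes A → X X A'
A → d becomes A → d A'
A → A A A becomes A' → A A A'
A → A X becomes A' → X A'
Add A' → ε

Productions for other non-terminals are unchanged:
  X → c
  X → c d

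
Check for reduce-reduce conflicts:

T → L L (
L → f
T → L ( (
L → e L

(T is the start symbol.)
No reduce-reduce conflicts

A reduce-reduce conflict occurs when an LR(0) state has two complete items [A → α .] and [B → β .] — both call for a reduction, and with no lookahead the parser cannot choose between them.

Augment with T' → T and build the canonical LR(0) collection (I0 = CLOSURE({[T' → . T]}), then GOTO on every symbol after a dot until no new states appear). It has 10 states:
  I0: { [L → . e L], [L → . f], [T → . L ( (], [T → . L L (], [T' → . T] }  — shift
  I1: { [L → . e L], [L → . f], [T → L . ( (], [T → L . L (] }  — shift
  I2: { [T' → T .] }  — accept
  I3: { [L → . e L], [L → . f], [L → e . L] }  — shift
  I4: { [L → f .] }  — reduce
  I5: { [L → e L .] }  — reduce
  I6: { [T → L ( . (] }  — shift
  I7: { [T → L L . (] }  — shift
  I8: { [T → L L ( .] }  — reduce
  I9: { [T → L ( ( .] }  — reduce

No state contains more than one complete item.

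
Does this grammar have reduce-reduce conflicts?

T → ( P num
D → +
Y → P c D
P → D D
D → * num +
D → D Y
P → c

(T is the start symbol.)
No reduce-reduce conflicts

Augment with T' → T and build the canonical LR(0) collection (I0 = CLOSURE({[T' → . T]}), then GOTO on every symbol after a dot until no new states appear). It has 16 states:
  I0: { [T → . ( P num], [T' → . T] }  — shift
  I1: { [D → . * num +], [D → . +], [D → . D Y], [P → . D D], [P → . c], [T → ( . P num] }  — shift
  I2: { [T' → T .] }  — accept
  I3: { [D → * . num +] }  — shift
  I4: { [D → + .] }  — reduce
  I5: { [D → . * num +], [D → . +], [D → . D Y], [D → D . Y], [P → . D D], [P → . c], [P → D . D], [Y → . P c D] }  — shift
  I6: { [T → ( P . num] }  — shift
  I7: { [P → c .] }  — reduce
  I8: { [T → ( P num .] }  — reduce
  I9: { [D → . * num +], [D → . +], [D → . D Y], [D → D . Y], [P → . D D], [P → . c], [P → D . D], [P → D D .], [Y → . P c D] }  — shift, reduce
  I10: { [Y → P . c D] }  — shift
  I11: { [D → D Y .] }  — reduce
  I12: { [D → . * num +], [D → . +], [D → . D Y], [Y → P c . D] }  — shift
  I13: { [D → . * num +], [D → . +], [D → . D Y], [D → D . Y], [P → . D D], [P → . c], [Y → . P c D], [Y → P c D .] }  — shift, reduce
  I14: { [D → * num . +] }  — shift
  I15: { [D → * num + .] }  — reduce

No state contains more than one complete item.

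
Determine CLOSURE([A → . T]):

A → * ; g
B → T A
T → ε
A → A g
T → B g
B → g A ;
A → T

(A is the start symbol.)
{ [A → . T], [B → . T A], [B → . g A ;], [T → . B g], [T → .] }

Start with: [A → . T]
  [A → . T] has the dot before T: add [T → .], [T → . B g]
  [T → . B g] has the dot before B: add [B → . T A], [B → . g A ;]
No further items can be added.

CLOSURE = { [A → . T], [B → . T A], [B → . g A ;], [T → . B g], [T → .] }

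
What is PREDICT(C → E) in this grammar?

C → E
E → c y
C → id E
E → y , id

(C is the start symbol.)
{ 'c', 'y' }

PREDICT(C → E) = (FIRST(RHS) \ {ε}) ∪ (FOLLOW(C) if ε ∈ FIRST(RHS), i.e. RHS ⇒* ε)
FIRST(E) = { 'c', 'y' }
FIRST(E) = { 'c', 'y' }
ε ∉ FIRST(E), so FOLLOW(C) is not added.
PREDICT(C → E) = { 'c', 'y' }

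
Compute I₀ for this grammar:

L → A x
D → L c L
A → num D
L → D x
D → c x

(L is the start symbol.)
First, augment the grammar with L' → L
I₀ = CLOSURE({ [L' → . L] }):
  [L' → . L] has the dot before L: add [L → . A x], [L → . D x]
  [L → . A x] has the dot before A: add [A → . num D]
  [L → . D x] has the dot before D: add [D → . L c L], [D → . c x]
No further items can be added.

I₀ = { [A → . num D], [D → . L c L], [D → . c x], [L → . A x], [L → . D x], [L' → . L] }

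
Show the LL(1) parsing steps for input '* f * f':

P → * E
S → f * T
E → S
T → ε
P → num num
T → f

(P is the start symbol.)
LL(1) parsing maintains a stack (initially the start symbol over $) and the input. At each step: if the stack top is a terminal, match it against the current input token; if it is a non-terminal N, replace it with the RHS of M[N, lookahead] (the unique production whose predict set contains the lookahead).

Stack is shown with the top on the left.

Stack    Input      Action
--------------------------
P $      * f * f $  output P → * E
* E $    * f * f $  match '*'
E $      f * f $    output E → S
S $      f * f $    output S → f * T
f * T $  f * f $    match 'f'
* T $    * f $      match '*'
T $      f $        output T → f
f $      f $        match 'f'
$        $          accept

The string is accepted.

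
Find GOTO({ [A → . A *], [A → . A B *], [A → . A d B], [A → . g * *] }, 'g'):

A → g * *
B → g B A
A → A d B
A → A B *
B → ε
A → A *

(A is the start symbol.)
{ [A → g . * *] }

GOTO(I, 'g') = CLOSURE({ [A → αX.β] : [A → α.Xβ] ∈ I, X = 'g' })

Items with dot before 'g', with the dot advanced:
  [A → . g * *] → [A → g . * *]
Closure adds nothing (no advanced item has the dot before a non-terminal).

GOTO = { [A → g . * *] }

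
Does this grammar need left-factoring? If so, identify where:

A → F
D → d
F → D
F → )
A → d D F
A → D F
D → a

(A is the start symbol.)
No, left-factoring is not needed

Left-factoring is needed when two productions for the same non-terminal
share a common prefix on the right-hand side.

Productions for A:
  A → F
  A → d D F
  A → D F
Productions for D:
  D → d
  D → a
Productions for F:
  F → D
  F → )

No common prefixes found.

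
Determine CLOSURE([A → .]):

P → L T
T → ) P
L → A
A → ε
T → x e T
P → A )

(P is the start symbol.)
To compute CLOSURE, for each item [A → α.Bβ] where B is a non-terminal, add [B → .γ] for all productions B → γ; repeat for the newly added items until nothing changes.

Start with: [A → .]
The dot is at the end, so nothing is added.

CLOSURE = { [A → .] }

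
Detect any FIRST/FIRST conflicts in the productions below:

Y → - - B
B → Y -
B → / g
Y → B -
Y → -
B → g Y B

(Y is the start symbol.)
Yes. Y → '-' '-' B / Y → B '-' on { '-' }; Y → '-' '-' B / Y → '-' on { '-' }; Y → B '-' / Y → '-' on { '-' }; B → Y '-' / B → '/' g on { '/' }; B → Y '-' / B → g Y B on { 'g' }

A FIRST/FIRST conflict occurs when two productions N → α and N → β for the same non-terminal have FIRST(α) ∩ FIRST(β) ≠ ∅ (with ε ∈ FIRST of a nullable right-hand side, so two nullable alternatives also conflict).

FIRST sets of the non-terminals at (or reachable through a nullable prefix from) the front of some alternative:
  FIRST(B) = { '-', '/', 'g' }
  FIRST(Y) = { '-', '/', 'g' }

Productions for Y:
  Y → - - B: FIRST = { '-' }
  Y → B -: FIRST = { '-', '/', 'g' }
  Y → -: FIRST = { '-' }
Productions for B:
  B → Y -: FIRST = { '-', '/', 'g' }
  B → / g: FIRST = { '/' }
  B → g Y B: FIRST = { 'g' }

Conflict for Y: Y → - - B and Y → B -
  Overlap: { '-' }
Conflict for Y: Y → - - B and Y → -
  Overlap: { '-' }
Conflict for Y: Y → B - and Y → -
  Overlap: { '-' }
Conflict for B: B → Y - and B → / g
  Overlap: { '/' }
Conflict for B: B → Y - and B → g Y B
  Overlap: { 'g' }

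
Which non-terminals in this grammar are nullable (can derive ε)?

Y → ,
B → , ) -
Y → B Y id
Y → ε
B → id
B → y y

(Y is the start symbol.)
ε-productions: Y → ε
So Y is immediately nullable.
No further non-terminal can be added: every production for the remaining non-terminals contains a terminal or a non-nullable non-terminal.
Nullable = { 'Y' }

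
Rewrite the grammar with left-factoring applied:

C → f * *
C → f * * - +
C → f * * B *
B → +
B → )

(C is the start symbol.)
C → f * * C'
C' → ε
C' → - +
C' → B *
B → +
B → )

Left-factoring transforms A → αβ₁ | αβ₂ into A → αA' and A' → β₁ | β₂
(α is the longest common prefix among the alternatives). Repeat until
no nonterminal has two alternatives with a common prefix.

Round 1: C has alternatives sharing prefix 'f * *'. Introduce C': C → f * * C'
  Add: C' → ε
  Add: C' → - +
  Add: C' → B *

No remaining common prefixes — done.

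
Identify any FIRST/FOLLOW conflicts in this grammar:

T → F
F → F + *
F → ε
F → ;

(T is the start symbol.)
A FIRST/FOLLOW conflict occurs when a non-terminal N has a nullable alternative N → β (β ⇒* ε) and another alternative N → α with FIRST(α) ∩ FOLLOW(N) ≠ ∅: on such a lookahead the parser cannot decide between expanding α and letting N vanish via β.

Nullable non-terminals: F, T.
FIRST sets used below: FIRST(F) = { '+', ';', ε }

F: nullable alternative(s) F → ε; FOLLOW(F) = { $, '+' }
  F → F + *: FIRST \ {ε} = { '+', ';' } — overlaps FOLLOW(F) on { '+' }: CONFLICT
  F → ε: FIRST \ {ε} = { } — this is the only nullable alternative, skip
  F → ;: FIRST \ {ε} = { ';' } — disjoint from FOLLOW(F)
T has a nullable alternative but only one production, so nothing to check.

So the grammar has 1 FIRST/FOLLOW conflict (marked CONFLICT above).

Answer: Yes. F → F '+' '*' with FOLLOW(F) on { '+' }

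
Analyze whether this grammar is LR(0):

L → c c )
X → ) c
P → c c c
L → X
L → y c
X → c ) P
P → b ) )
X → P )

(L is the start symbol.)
Augment with L' → L and build the canonical LR(0) collection (I0 = CLOSURE({[L' → . L]}), then GOTO on every symbol after a dot until no new states appear). It has 20 states:
  I0: { [L → . X], [L → . c c )], [L → . y c], [L' → . L], [P → . b ) )], [P → . c c c], [X → . ) c], [X → . P )], [X → . c ) P] }  — shift
  I1: { [X → ) . c] }  — shift
  I2: { [L' → L .] }  — accept
  I3: { [X → P . )] }  — shift
  I4: { [L → X .] }  — reduce
  I5: { [P → b . ) )] }  — shift
  I6: { [L → c . c )], [P → c . c c], [X → c . ) P] }  — shift
  I7: { [L → y . c] }  — shift
  I8: { [L → y c .] }  — reduce
  I9: { [P → . b ) )], [P → . c c c], [X → c ) . P] }  — shift
  I10: { [L → c c . )], [P → c c . c] }  — shift
  I11: { [L → c c ) .] }  — reduce
  I12: { [P → c c c .] }  — reduce
  I13: { [X → c ) P .] }  — reduce
  I14: { [P → c . c c] }  — shift
  I15: { [P → c c . c] }  — shift
  I16: { [P → b ) . )] }  — shift
  I17: { [P → b ) ) .] }  — reduce
  I18: { [X → P ) .] }  — reduce
  I19: { [X → ) c .] }  — reduce

Every state is either a pure shift/goto state or contains exactly one complete item and nothing to shift — no conflicts. The grammar is LR(0).

Answer: Yes, the grammar is LR(0)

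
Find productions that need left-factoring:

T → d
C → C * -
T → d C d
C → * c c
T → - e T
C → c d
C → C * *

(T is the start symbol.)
Yes, T has productions with common prefix 'd'; C has productions with common prefix 'C *'

Left-factoring is needed when two productions for the same non-terminal
share a common prefix on the right-hand side.

Productions for T:
  T → d
  T → d C d
  T → - e T
Productions for C:
  C → C * -
  C → * c c
  C → c d
  C → C * *

Found common prefix 'd' in productions for T
Found common prefix 'C *' in productions for C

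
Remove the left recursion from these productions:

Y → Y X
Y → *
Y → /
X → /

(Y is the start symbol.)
Y → * Y'
Y → / Y'
Y' → X Y'
Y' → ε
X → /

Y is directly left-recursive. The standard transformation for
  A → A α₁ | ... | A α_m | β₁ | ... | β_n
is
  A  → β₁ A' | ... | β_n A'
  A' → α₁ A' | ... | α_m A' | ε

Y → * becomes Y → * Y'
Y → / becomes Y → / Y'
Y → Y X becomes Y' → X Y'
Add Y' → ε

Productions for other non-terminals are unchanged:
  X → /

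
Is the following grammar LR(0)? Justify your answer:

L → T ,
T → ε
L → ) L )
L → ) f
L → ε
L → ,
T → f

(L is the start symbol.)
No. Shift-reduce conflict between [L → .] and [L → . ) L )]

Augment with L' → L and build the canonical LR(0) collection (I0 = CLOSURE({[L' → . L]}), then GOTO on every symbol after a dot until no new states appear). It has 10 states:
  I0: { [L → . ) L )], [L → . ) f], [L → . ,], [L → . T ,], [L → .], [L' → . L], [T → . f], [T → .] }  — shift, 2 reduces
  I1: { [L → ) . L )], [L → ) . f], [L → . ) L )], [L → . ) f], [L → . ,], [L → . T ,], [L → .], [T → . f], [T → .] }  — shift, 2 reduces
  I2: { [L → , .] }  — reduce
  I3: { [L' → L .] }  — accept
  I4: { [L → T . ,] }  — shift
  I5: { [T → f .] }  — reduce
  I6: { [L → T , .] }  — reduce
  I7: { [L → ) L . )] }  — shift
  I8: { [L → ) f .], [T → f .] }  — 2 reduces
  I9: { [L → ) L ) .] }  — reduce

Conflict in state I0:
  Shift-reduce conflict between [L → .] and [L → . ) L )]
So the grammar is NOT LR(0).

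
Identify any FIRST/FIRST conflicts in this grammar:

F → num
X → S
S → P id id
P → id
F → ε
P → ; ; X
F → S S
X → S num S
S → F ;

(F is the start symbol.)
Yes. F → num / F → S S on { 'num' }; X → S / X → S num S on { ';', 'id', 'num' }; S → P id id / S → F ';' on { ';', 'id' }

FIRST sets of the non-terminals at (or reachable through a nullable prefix from) the front of some alternative:
  FIRST(S) = { ';', 'id', 'num' }
  FIRST(P) = { ';', 'id' }
  FIRST(F) = { ';', 'id', 'num', ε }

Productions for F:
  F → num: FIRST = { 'num' }
  F → ε: FIRST = { ε }
  F → S S: FIRST = { ';', 'id', 'num' }
Productions for X:
  X → S: FIRST = { ';', 'id', 'num' }
  X → S num S: FIRST = { ';', 'id', 'num' }
Productions for S:
  S → P id id: FIRST = { ';', 'id' }
  S → F ;: FIRST = { ';', 'id', 'num' }
Productions for P:
  P → id: FIRST = { 'id' }
  P → ; ; X: FIRST = { ';' }

Conflict for F: F → num and F → S S
  Overlap: { 'num' }
Conflict for X: X → S and X → S num S
  Overlap: { ';', 'id', 'num' }
Conflict for S: S → P id id and S → F ;
  Overlap: { ';', 'id' }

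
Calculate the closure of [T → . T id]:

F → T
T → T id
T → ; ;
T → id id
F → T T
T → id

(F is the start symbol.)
{ [T → . ; ;], [T → . T id], [T → . id id], [T → . id] }

Start with: [T → . T id]
  [T → . T id] has the dot before T: add [T → . ; ;], [T → . id id], [T → . id]
No further items can be added.

CLOSURE = { [T → . ; ;], [T → . T id], [T → . id id], [T → . id] }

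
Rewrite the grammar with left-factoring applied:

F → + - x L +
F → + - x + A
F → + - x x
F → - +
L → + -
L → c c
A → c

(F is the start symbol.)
Left-factoring transforms A → αβ₁ | αβ₂ into A → αA' and A' → β₁ | β₂
(α is the longest common prefix among the alternatives). Repeat until
no nonterminal has two alternatives with a common prefix.

Round 1: F has alternatives sharing prefix '+ - x'. Introduce F': F → + - x F'
  Add: F' → L +
  Add: F' → + A
  Add: F' → x

No remaining common prefixes — done.

Resulting grammar:
F → + - x F'
F' → L +
F' → + A
F' → x
F → - +
L → + -
L → c c
A → c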